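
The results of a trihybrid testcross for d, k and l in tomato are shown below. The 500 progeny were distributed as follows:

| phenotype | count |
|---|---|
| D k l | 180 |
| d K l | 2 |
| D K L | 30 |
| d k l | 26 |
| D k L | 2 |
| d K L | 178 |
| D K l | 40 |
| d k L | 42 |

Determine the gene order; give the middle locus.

The two most frequent reciprocal classes, d K L and D k l, are the parental types, so the F1 was d K L / D k l.
The two rarest classes, d K l and D k L, are the double crossovers. Comparing them with the parentals, only the l allele has switched, so l is the middle locus and the order is k – l – d.

l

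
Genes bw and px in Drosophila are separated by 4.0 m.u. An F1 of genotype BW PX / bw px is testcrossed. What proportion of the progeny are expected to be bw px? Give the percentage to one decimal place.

A map distance of 4.0 m.u. corresponds to a recombination frequency of 0.040.
The F1 is BW PX / bw px, so bw px is a parental gamete class with expected frequency (1 − r)/2 = 0.960/2 = 0.4800.
That is 0.4800 = 48.0% of the progeny.

48.0%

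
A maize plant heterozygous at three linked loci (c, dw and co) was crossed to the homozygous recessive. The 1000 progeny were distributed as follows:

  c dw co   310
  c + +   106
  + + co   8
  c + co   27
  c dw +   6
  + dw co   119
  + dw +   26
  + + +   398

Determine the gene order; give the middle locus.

The two most frequent reciprocal classes, c dw co and + + +, are the parental types, so the F1 was c dw co / + + +.
The two rarest classes, c dw + and + + co, are the double crossovers. Comparing them with the parentals, only the co allele has switched, so co is the middle locus and the order is c – co – dw.

co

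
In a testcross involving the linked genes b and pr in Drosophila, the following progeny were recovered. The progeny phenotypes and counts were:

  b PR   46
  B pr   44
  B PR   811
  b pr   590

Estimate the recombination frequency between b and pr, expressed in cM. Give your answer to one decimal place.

The two most frequent classes, B PR (811) and b pr (590), are the parental types, so the F1 was B PR / b pr.
The recombinant classes are B pr and b PR: 44 + 46 = 90.
Recombination frequency = 90/1491 = 0.0604 ≈ 6.0%, i.e. 6.0 cM.

6.0 cM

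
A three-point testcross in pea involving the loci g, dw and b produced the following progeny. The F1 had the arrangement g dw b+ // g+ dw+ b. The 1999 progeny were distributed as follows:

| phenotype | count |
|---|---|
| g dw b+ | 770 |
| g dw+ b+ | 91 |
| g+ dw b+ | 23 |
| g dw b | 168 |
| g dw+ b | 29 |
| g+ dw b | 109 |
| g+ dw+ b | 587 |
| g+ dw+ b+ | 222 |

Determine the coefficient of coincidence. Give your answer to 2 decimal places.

The two rarest classes, g+ dw b+ and g dw+ b, are the double crossovers. Comparing them with the parentals, only the g allele has switched, so g is the middle locus and the order is dw – g – b.
dw–g: (200 + 52)/1999 = 0.1261; g–b: (390 + 52)/1999 = 0.2211.
Expected DCO frequency = 0.1261 × 0.2211 ≈ 0.02788; observed = 52/1999 ≈ 0.02601.
Coefficient of coincidence = 0.02601/0.02788 ≈ 0.93.

0.93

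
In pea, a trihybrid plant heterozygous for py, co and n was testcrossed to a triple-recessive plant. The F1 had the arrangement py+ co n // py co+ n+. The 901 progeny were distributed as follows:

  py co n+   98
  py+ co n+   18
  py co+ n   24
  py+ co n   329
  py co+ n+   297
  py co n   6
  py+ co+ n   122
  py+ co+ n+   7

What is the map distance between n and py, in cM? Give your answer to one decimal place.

The two rarest classes, py co n and py+ co+ n+, are the double crossovers. Comparing them with the parentals, only the py allele has switched, so py is the middle locus and the order is n – py – co.
Crossovers in the n–py interval produce the single-crossover classes py+ co n+ and py co+ n (18 + 24 = 42) plus the double crossovers (13).
RF(n–py) = (42 + 13) / 901 = 55/901 = 0.0610 → 6.1 cM.

6.1 cM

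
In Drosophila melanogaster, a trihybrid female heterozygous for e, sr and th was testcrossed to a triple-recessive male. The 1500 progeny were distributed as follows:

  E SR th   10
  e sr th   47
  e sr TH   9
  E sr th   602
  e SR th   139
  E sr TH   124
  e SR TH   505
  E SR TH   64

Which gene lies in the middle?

The two most frequent reciprocal classes, e SR TH and E sr th, are the parental types, so the F1 was e SR TH / E sr th.
The two rarest classes, e sr TH and E SR th, are the double crossovers. Comparing them with the parentals, only the sr allele has switched, so sr is the middle locus and the order is th – sr – e.

sr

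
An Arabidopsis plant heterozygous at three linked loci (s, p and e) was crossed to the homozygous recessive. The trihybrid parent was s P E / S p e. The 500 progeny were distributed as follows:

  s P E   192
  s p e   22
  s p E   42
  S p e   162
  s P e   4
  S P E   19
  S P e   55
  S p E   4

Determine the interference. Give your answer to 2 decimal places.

0.22

The two rarest classes, s P e and S p E, are the double crossovers. Comparing them with the parentals, only the e allele has switched, so e is the middle locus and the order is p – e – s.
p–e: (97 + 8)/500 = 0.2100; e–s: (41 + 8)/500 = 0.0980.
Expected DCO frequency = 0.2100 × 0.0980 ≈ 0.02058; observed = 8/500 ≈ 0.01600.
Coefficient of coincidence = 0.01600/0.02058 ≈ 0.78; interference = 1 − 0.78 = 0.22.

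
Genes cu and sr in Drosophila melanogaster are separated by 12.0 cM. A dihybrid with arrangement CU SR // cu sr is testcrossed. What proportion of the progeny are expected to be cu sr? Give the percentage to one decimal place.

A map distance of 12.0 cM corresponds to a recombination frequency of 0.120.
The F1 is CU SR / cu sr, so cu sr is a parental gamete class with expected frequency (1 − r)/2 = 0.880/2 = 0.4400.
That is 0.4400 = 44.0% of the progeny.

44.0%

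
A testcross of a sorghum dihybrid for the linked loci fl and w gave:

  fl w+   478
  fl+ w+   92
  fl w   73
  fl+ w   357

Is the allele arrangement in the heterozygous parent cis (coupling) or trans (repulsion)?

The two most frequent classes are fl+ w (357) and fl w+ (478); these are the parental (non-recombinant) types.
So the F1 carried fl+ w on one chromosome and fl w+ on the other — the recessive alleles are on opposite chromosomes (trans / repulsion).

trans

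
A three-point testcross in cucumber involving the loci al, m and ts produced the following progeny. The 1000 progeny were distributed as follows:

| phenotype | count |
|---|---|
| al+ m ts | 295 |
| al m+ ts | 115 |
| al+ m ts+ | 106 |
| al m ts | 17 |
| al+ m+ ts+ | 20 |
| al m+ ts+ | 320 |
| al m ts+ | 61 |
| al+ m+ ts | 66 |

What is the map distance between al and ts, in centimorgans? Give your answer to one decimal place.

25.8 centimorgans

The two most frequent reciprocal classes, al+ m ts and al m+ ts+, are the parental types, so the F1 was al+ m ts / al m+ ts+.
The two rarest classes, al m ts and al+ m+ ts+, are the double crossovers. Comparing them with the parentals, only the al allele has switched, so al is the middle locus and the order is ts – al – m.
Crossovers in the ts–al interval produce the single-crossover classes al+ m ts+ and al m+ ts (106 + 115 = 221) plus the double crossovers (37).
RF(ts–al) = (221 + 37) / 1000 = 258/1000 = 0.2580 → 25.8 centimorgans.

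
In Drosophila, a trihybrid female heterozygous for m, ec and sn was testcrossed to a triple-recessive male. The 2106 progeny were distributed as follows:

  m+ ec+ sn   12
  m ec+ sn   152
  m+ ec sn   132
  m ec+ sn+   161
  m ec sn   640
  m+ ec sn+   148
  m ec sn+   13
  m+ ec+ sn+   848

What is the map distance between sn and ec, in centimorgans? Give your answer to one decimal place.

The two most frequent reciprocal classes, m+ ec+ sn+ and m ec sn, are the parental types, so the F1 was m+ ec+ sn+ / m ec sn.
The two rarest classes, m+ ec+ sn and m ec sn+, are the double crossovers. Comparing them with the parentals, only the sn allele has switched, so sn is the middle locus and the order is m – sn – ec.
Crossovers in the sn–ec interval produce the single-crossover classes m+ ec sn+ and m ec+ sn (148 + 152 = 300) plus the double crossovers (25).
RF(sn–ec) = (300 + 25) / 2106 = 325/2106 = 0.1543 → 15.4 centimorgans.

15.4 centimorgans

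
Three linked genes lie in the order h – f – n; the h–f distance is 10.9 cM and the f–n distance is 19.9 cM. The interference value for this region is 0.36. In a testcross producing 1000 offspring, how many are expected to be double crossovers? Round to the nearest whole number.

Map distances give recombination frequencies of 0.109 and 0.199 for the two intervals.
With interference 0.36 (so coincidence = 0.64), expected double-crossover frequency = 0.109 × 0.199 × 0.64 = 0.01388.
Expected number = 0.01388 × 1000 = 13.88 ≈ 14.

14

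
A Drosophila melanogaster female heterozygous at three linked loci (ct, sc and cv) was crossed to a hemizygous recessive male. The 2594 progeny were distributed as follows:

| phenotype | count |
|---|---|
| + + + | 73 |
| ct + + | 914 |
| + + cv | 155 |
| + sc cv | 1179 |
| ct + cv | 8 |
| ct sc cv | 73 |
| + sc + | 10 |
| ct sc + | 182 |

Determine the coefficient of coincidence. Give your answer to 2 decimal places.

The two most frequent reciprocal classes, + sc cv and ct + +, are the parental types, so the F1 was + sc cv / ct + +.
The two rarest classes, + sc + and ct + cv, are the double crossovers. Comparing them with the parentals, only the cv allele has switched, so cv is the middle locus and the order is sc – cv – ct.
sc–cv: (337 + 18)/2594 = 0.1369; cv–ct: (146 + 18)/2594 = 0.0632.
Expected DCO frequency = 0.1369 × 0.0632 ≈ 0.00865; observed = 18/2594 ≈ 0.00694.
Coefficient of coincidence = 0.00694/0.00865 ≈ 0.80.

0.80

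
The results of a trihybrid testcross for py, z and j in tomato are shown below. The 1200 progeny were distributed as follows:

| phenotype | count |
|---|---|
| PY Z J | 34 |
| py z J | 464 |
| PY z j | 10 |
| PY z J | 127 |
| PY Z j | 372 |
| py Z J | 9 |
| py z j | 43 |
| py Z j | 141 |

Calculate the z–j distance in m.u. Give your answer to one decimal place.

8.0 m.u.

The two most frequent reciprocal classes, PY Z j and py z J, are the parental types, so the F1 was PY Z j / py z J.
The two rarest classes, PY z j and py Z J, are the double crossovers. Comparing them with the parentals, only the z allele has switched, so z is the middle locus and the order is py – z – j.
Crossovers in the z–j interval produce the single-crossover classes PY Z J and py z j (34 + 43 = 77) plus the double crossovers (19).
RF(z–j) = (77 + 19) / 1200 = 96/1200 = 0.0800 → 8.0 m.u.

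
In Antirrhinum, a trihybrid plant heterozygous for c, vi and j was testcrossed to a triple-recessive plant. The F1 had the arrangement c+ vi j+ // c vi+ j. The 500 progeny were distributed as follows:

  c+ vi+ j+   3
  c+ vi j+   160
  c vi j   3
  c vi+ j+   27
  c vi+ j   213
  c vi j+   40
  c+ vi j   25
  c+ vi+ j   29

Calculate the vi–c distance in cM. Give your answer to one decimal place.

15.0 cM

The two rarest classes, c+ vi+ j+ and c vi j, are the double crossovers. Comparing them with the parentals, only the vi allele has switched, so vi is the middle locus and the order is c – vi – j.
Crossovers in the c–vi interval produce the single-crossover classes c vi j+ and c+ vi+ j (40 + 29 = 69) plus the double crossovers (6).
RF(c–vi) = (69 + 6) / 500 = 75/500 = 0.1500 → 15.0 cM.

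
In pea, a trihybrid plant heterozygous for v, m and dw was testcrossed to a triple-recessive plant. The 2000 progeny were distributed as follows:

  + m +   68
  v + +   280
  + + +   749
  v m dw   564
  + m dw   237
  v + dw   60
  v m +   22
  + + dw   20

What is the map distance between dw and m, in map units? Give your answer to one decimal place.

8.5 map units

The two most frequent reciprocal classes, v m dw and + + +, are the parental types, so the F1 was v m dw / + + +.
The two rarest classes, v m + and + + dw, are the double crossovers. Comparing them with the parentals, only the dw allele has switched, so dw is the middle locus and the order is m – dw – v.
Crossovers in the m–dw interval produce the single-crossover classes v + dw and + m + (60 + 68 = 128) plus the double crossovers (42).
RF(m–dw) = (128 + 42) / 2000 = 170/2000 = 0.0850 → 8.5 map units.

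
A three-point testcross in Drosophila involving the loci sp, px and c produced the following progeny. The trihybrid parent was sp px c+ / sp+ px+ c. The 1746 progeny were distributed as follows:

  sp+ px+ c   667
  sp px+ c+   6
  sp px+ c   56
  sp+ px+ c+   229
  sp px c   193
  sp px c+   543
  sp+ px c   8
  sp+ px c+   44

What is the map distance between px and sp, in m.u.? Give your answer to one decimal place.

6.5 m.u.

The two rarest classes, sp px+ c+ and sp+ px c, are the double crossovers. Comparing them with the parentals, only the px allele has switched, so px is the middle locus and the order is sp – px – c.
Crossovers in the sp–px interval produce the single-crossover classes sp+ px c+ and sp px+ c (44 + 56 = 100) plus the double crossovers (14).
RF(sp–px) = (100 + 14) / 1746 = 114/1746 = 0.0653 → 6.5 m.u.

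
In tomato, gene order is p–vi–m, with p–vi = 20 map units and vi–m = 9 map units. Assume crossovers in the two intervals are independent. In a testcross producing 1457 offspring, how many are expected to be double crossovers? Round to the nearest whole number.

Map distances give recombination frequencies of 0.200 and 0.090 for the two intervals.
With no interference, expected double-crossover frequency = 0.200 × 0.090 = 0.01800.
Expected number = 0.01800 × 1457 = 26.23 ≈ 26.

26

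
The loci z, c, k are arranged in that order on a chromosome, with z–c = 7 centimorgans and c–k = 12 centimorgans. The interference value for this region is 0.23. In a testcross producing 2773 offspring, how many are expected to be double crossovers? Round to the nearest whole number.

Map distances give recombination frequencies of 0.070 and 0.120 for the two intervals.
With interference 0.23 (so coincidence = 0.77), expected double-crossover frequency = 0.070 × 0.120 × 0.77 = 0.00647.
Expected number = 0.00647 × 2773 = 17.94 ≈ 18.

18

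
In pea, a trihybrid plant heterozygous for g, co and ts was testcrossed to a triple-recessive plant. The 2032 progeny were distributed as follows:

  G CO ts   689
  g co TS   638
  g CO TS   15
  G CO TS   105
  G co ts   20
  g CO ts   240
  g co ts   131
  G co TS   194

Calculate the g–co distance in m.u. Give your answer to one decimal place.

23.1 m.u.

The two most frequent reciprocal classes, G CO ts and g co TS, are the parental types, so the F1 was G CO ts / g co TS.
The two rarest classes, G co ts and g CO TS, are the double crossovers. Comparing them with the parentals, only the co allele has switched, so co is the middle locus and the order is g – co – ts.
Crossovers in the g–co interval produce the single-crossover classes g CO ts and G co TS (240 + 194 = 434) plus the double crossovers (35).
RF(g–co) = (434 + 35) / 2032 = 469/2032 = 0.2308 → 23.1 m.u.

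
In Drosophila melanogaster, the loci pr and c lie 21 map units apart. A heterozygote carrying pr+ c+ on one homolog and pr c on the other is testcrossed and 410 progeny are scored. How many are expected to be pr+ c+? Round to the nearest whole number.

A map distance of 21 map units corresponds to a recombination frequency of 0.210.
The F1 is pr+ c+ / pr c, so pr+ c+ is a parental gamete class with expected frequency (1 − r)/2 = 0.790/2 = 0.3950.
Expected number = 0.3950 × 410 = 161.95 ≈ 162.

162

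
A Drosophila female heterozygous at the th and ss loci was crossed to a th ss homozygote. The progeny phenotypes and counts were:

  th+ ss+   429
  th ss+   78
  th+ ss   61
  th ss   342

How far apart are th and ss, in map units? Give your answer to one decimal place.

15.3 map units

The two most frequent classes, th+ ss+ (429) and th ss (342), are the parental types, so the F1 was th+ ss+ / th ss.
The recombinant classes are th+ ss and th ss+: 61 + 78 = 139.
Recombination frequency = 139/910 = 0.1527 ≈ 15.3%, i.e. 15.3 map units.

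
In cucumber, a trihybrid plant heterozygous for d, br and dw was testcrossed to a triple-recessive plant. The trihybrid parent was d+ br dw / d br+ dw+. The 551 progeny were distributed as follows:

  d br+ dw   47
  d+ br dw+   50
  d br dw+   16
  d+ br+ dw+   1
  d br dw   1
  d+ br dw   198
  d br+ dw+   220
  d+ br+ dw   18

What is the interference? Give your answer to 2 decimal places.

0.69

The two rarest classes, d br dw and d+ br+ dw+, are the double crossovers. Comparing them with the parentals, only the d allele has switched, so d is the middle locus and the order is dw – d – br.
dw–d: (97 + 2)/551 = 0.1797; d–br: (34 + 2)/551 = 0.0653.
Expected DCO frequency = 0.1797 × 0.0653 ≈ 0.01173; observed = 2/551 ≈ 0.00363.
Coefficient of coincidence = 0.00363/0.01173 ≈ 0.31; interference = 1 − 0.31 = 0.69.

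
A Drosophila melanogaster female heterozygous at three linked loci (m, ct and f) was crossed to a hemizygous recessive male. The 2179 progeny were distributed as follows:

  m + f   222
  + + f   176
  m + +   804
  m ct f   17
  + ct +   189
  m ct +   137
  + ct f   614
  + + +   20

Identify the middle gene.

The two most frequent reciprocal classes, + ct f and m + +, are the parental types, so the F1 was + ct f / m + +.
The two rarest classes, m ct f and + + +, are the double crossovers. Comparing them with the parentals, only the m allele has switched, so m is the middle locus and the order is ct – m – f.

m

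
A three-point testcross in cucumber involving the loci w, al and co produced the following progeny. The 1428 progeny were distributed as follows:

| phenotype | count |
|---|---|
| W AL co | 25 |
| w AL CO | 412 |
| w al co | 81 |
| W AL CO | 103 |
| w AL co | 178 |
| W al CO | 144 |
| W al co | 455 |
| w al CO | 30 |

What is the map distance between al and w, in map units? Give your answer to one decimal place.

The two most frequent reciprocal classes, W al co and w AL CO, are the parental types, so the F1 was W al co / w AL CO.
The two rarest classes, W AL co and w al CO, are the double crossovers. Comparing them with the parentals, only the al allele has switched, so al is the middle locus and the order is w – al – co.
Crossovers in the w–al interval produce the single-crossover classes w al co and W AL CO (81 + 103 = 184) plus the double crossovers (55).
RF(w–al) = (184 + 55) / 1428 = 239/1428 = 0.1674 → 16.7 map units.

16.7 map units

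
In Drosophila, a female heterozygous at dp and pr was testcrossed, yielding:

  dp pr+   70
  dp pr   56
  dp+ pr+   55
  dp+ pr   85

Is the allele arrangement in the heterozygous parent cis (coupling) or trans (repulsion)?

trans

The two most frequent classes are dp+ pr (85) and dp pr+ (70); these are the parental (non-recombinant) types.
So the F1 carried dp+ pr on one chromosome and dp pr+ on the other — the recessive alleles are on opposite chromosomes (trans / repulsion).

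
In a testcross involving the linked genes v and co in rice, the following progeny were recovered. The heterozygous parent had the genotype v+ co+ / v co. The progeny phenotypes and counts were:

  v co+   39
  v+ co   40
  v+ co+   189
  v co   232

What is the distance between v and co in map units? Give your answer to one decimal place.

15.8 map units

The recombinant classes are v+ co and v co+: 40 + 39 = 79.
Recombination frequency = 79/500 = 0.1580 ≈ 15.8%, i.e. 15.8 map units.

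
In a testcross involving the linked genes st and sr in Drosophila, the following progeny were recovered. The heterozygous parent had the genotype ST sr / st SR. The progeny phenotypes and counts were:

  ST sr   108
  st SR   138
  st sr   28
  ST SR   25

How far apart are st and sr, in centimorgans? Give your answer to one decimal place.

17.7 centimorgans

The recombinant classes are ST SR and st sr: 25 + 28 = 53.
Recombination frequency = 53/299 = 0.1773 ≈ 17.7%, i.e. 17.7 centimorgans.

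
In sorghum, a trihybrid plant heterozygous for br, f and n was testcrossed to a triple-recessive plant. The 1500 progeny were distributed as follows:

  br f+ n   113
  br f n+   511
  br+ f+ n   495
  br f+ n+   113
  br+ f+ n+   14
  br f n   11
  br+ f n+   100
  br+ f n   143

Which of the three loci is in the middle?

The two most frequent reciprocal classes, br+ f+ n and br f n+, are the parental types, so the F1 was br+ f+ n / br f n+.
The two rarest classes, br+ f+ n+ and br f n, are the double crossovers. Comparing them with the parentals, only the n allele has switched, so n is the middle locus and the order is br – n – f.

n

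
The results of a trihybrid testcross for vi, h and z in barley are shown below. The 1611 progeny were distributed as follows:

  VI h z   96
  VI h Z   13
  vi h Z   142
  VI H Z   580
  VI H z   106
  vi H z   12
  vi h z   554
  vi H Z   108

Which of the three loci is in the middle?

The two most frequent reciprocal classes, vi h z and VI H Z, are the parental types, so the F1 was vi h z / VI H Z.
The two rarest classes, vi H z and VI h Z, are the double crossovers. Comparing them with the parentals, only the h allele has switched, so h is the middle locus and the order is vi – h – z.

h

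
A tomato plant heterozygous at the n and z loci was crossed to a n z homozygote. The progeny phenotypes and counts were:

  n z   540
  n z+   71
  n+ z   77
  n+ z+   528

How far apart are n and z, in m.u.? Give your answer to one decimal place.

12.2 m.u.

The two most frequent classes, n+ z+ (528) and n z (540), are the parental types, so the F1 was n+ z+ / n z.
The recombinant classes are n+ z and n z+: 77 + 71 = 148.
Recombination frequency = 148/1216 = 0.1217 ≈ 12.2%, i.e. 12.2 m.u.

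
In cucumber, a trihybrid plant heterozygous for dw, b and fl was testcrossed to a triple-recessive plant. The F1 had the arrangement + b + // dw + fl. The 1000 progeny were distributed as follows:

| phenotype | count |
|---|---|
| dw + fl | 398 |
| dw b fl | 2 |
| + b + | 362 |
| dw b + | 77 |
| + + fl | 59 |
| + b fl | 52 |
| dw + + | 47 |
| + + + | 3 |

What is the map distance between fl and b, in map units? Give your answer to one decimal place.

The two rarest classes, + + + and dw b fl, are the double crossovers. Comparing them with the parentals, only the b allele has switched, so b is the middle locus and the order is fl – b – dw.
Crossovers in the fl–b interval produce the single-crossover classes + b fl and dw + + (52 + 47 = 99) plus the double crossovers (5).
RF(fl–b) = (99 + 5) / 1000 = 104/1000 = 0.1040 → 10.4 map units.

10.4 map units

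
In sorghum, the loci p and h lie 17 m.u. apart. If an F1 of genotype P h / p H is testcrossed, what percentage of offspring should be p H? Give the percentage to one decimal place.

A map distance of 17 m.u. corresponds to a recombination frequency of 0.170.
The F1 is P h / p H, so p H is a parental gamete class with expected frequency (1 − r)/2 = 0.830/2 = 0.4150.
That is 0.4150 = 41.5% of the progeny.

41.5%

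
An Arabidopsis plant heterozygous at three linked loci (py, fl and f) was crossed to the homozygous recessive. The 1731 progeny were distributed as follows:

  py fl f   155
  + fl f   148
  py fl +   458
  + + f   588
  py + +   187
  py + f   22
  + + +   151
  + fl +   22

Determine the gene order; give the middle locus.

py

The two most frequent reciprocal classes, py fl + and + + f, are the parental types, so the F1 was py fl + / + + f.
The two rarest classes, + fl + and py + f, are the double crossovers. Comparing them with the parentals, only the py allele has switched, so py is the middle locus and the order is fl – py – f.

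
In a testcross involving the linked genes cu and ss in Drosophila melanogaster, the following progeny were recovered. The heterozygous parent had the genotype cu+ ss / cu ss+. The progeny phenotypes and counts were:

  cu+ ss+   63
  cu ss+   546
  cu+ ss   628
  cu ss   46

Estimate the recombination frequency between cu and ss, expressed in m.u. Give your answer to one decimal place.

The recombinant classes are cu+ ss+ and cu ss: 63 + 46 = 109.
Recombination frequency = 109/1283 = 0.0850 ≈ 8.5%, i.e. 8.5 m.u.

8.5 m.u.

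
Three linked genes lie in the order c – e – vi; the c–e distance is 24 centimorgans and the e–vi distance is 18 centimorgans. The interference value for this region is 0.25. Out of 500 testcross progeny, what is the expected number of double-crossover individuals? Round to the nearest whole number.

Map distances give recombination frequencies of 0.240 and 0.180 for the two intervals.
With interference 0.25 (so coincidence = 0.75), expected double-crossover frequency = 0.240 × 0.180 × 0.75 = 0.03240.
Expected number = 0.03240 × 500 = 16.20 ≈ 16.

16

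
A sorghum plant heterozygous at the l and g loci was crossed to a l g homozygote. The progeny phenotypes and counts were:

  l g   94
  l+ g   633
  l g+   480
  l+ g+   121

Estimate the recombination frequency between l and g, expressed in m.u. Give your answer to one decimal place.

16.2 m.u.

The two most frequent classes, l+ g (633) and l g+ (480), are the parental types, so the F1 was l+ g / l g+.
The recombinant classes are l+ g+ and l g: 121 + 94 = 215.
Recombination frequency = 215/1328 = 0.1619 ≈ 16.2%, i.e. 16.2 m.u.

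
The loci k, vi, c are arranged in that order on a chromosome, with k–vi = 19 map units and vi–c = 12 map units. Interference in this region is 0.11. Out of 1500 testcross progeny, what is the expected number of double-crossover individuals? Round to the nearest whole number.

30

Map distances give recombination frequencies of 0.190 and 0.120 for the two intervals.
With interference 0.11 (so coincidence = 0.89), expected double-crossover frequency = 0.190 × 0.120 × 0.89 = 0.02029.
Expected number = 0.02029 × 1500 = 30.44 ≈ 30.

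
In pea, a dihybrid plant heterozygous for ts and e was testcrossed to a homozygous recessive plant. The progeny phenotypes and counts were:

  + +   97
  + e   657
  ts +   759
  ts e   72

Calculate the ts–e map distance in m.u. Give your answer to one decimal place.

10.7 m.u.

The two most frequent classes, + e (657) and ts + (759), are the parental types, so the F1 was + e / ts +.
The recombinant classes are + + and ts e: 97 + 72 = 169.
Recombination frequency = 169/1585 = 0.1066 ≈ 10.7%, i.e. 10.7 m.u.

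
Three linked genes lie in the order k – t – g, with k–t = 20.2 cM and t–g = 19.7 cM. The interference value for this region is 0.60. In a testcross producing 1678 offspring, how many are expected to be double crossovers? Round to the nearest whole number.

27

Map distances give recombination frequencies of 0.202 and 0.197 for the two intervals.
With interference 0.60 (so coincidence = 0.40), expected double-crossover frequency = 0.202 × 0.197 × 0.40 = 0.01592.
Expected number = 0.01592 × 1678 = 26.71 ≈ 27.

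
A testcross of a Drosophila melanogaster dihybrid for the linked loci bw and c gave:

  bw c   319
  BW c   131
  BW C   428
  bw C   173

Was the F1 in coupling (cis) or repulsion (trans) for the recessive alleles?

cis

The two most frequent classes are BW C (428) and bw c (319); these are the parental (non-recombinant) types.
So the F1 carried BW C on one chromosome and bw c on the other — the recessive alleles are on the same chromosome (cis / coupling).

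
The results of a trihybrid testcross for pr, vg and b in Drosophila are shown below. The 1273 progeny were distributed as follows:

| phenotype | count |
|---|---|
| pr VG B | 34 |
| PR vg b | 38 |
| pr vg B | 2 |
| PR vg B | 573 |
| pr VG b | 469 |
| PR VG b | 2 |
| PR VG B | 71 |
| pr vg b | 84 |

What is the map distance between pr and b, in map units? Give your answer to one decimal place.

6.0 map units

The two most frequent reciprocal classes, pr VG b and PR vg B, are the parental types, so the F1 was pr VG b / PR vg B.
The two rarest classes, PR VG b and pr vg B, are the double crossovers. Comparing them with the parentals, only the pr allele has switched, so pr is the middle locus and the order is vg – pr – b.
Crossovers in the pr–b interval produce the single-crossover classes pr VG B and PR vg b (34 + 38 = 72) plus the double crossovers (4).
RF(pr–b) = (72 + 4) / 1273 = 76/1273 = 0.0597 → 6.0 map units.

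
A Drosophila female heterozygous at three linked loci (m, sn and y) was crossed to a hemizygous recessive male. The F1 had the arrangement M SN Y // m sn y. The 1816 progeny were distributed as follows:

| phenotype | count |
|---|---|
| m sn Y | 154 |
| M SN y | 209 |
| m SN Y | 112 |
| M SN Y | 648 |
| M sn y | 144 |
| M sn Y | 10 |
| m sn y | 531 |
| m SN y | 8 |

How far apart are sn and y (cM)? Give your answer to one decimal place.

21.0 cM

The two rarest classes, M sn Y and m SN y, are the double crossovers. Comparing them with the parentals, only the sn allele has switched, so sn is the middle locus and the order is y – sn – m.
Crossovers in the y–sn interval produce the single-crossover classes M SN y and m sn Y (209 + 154 = 363) plus the double crossovers (18).
RF(y–sn) = (363 + 18) / 1816 = 381/1816 = 0.2098 → 21.0 cM.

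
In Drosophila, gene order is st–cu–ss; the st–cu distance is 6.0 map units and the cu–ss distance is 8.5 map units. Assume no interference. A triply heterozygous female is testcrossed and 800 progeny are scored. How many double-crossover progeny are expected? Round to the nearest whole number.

Map distances give recombination frequencies of 0.060 and 0.085 for the two intervals.
With no interference, expected double-crossover frequency = 0.060 × 0.085 = 0.00510.
Expected number = 0.00510 × 800 = 4.08 ≈ 4.

4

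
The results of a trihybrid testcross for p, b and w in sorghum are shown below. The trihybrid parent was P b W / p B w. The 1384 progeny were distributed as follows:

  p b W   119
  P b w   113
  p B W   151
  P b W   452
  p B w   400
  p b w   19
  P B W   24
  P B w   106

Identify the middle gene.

The two rarest classes, P B W and p b w, are the double crossovers. Comparing them with the parentals, only the b allele has switched, so b is the middle locus and the order is w – b – p.

b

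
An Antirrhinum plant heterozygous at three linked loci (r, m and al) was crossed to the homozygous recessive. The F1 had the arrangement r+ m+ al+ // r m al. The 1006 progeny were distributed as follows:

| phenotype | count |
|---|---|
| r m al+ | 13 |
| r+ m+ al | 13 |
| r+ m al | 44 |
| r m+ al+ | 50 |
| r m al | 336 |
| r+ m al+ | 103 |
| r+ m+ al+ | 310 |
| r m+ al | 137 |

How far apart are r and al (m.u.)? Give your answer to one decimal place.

11.9 m.u.

The two rarest classes, r+ m+ al and r m al+, are the double crossovers. Comparing them with the parentals, only the al allele has switched, so al is the middle locus and the order is r – al – m.
Crossovers in the r–al interval produce the single-crossover classes r m+ al+ and r+ m al (50 + 44 = 94) plus the double crossovers (26).
RF(r–al) = (94 + 26) / 1006 = 120/1006 = 0.1193 → 11.9 m.u.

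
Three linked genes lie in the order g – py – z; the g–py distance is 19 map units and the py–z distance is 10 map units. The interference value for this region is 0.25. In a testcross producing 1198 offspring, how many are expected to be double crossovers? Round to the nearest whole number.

Map distances give recombination frequencies of 0.190 and 0.100 for the two intervals.
With interference 0.25 (so coincidence = 0.75), expected double-crossover frequency = 0.190 × 0.100 × 0.75 = 0.01425.
Expected number = 0.01425 × 1198 = 17.07 ≈ 17.

17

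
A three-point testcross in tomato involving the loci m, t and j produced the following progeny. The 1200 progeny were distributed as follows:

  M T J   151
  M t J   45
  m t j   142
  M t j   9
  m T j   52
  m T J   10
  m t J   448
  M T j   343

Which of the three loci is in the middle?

The two most frequent reciprocal classes, M T j and m t J, are the parental types, so the F1 was M T j / m t J.
The two rarest classes, M t j and m T J, are the double crossovers. Comparing them with the parentals, only the t allele has switched, so t is the middle locus and the order is m – t – j.

t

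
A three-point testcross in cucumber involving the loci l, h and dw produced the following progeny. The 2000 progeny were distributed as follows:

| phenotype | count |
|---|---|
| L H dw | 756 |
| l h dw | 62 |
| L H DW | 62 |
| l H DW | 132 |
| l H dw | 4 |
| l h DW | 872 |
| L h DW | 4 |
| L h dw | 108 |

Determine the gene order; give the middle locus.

l

The two most frequent reciprocal classes, L H dw and l h DW, are the parental types, so the F1 was L H dw / l h DW.
The two rarest classes, l H dw and L h DW, are the double crossovers. Comparing them with the parentals, only the l allele has switched, so l is the middle locus and the order is dw – l – h.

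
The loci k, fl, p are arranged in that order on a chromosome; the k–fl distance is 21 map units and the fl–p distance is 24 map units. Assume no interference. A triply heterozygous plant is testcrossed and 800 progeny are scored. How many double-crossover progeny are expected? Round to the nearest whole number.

Map distances give recombination frequencies of 0.210 and 0.240 for the two intervals.
With no interference, expected double-crossover frequency = 0.210 × 0.240 = 0.05040.
Expected number = 0.05040 × 800 = 40.32 ≈ 40.

40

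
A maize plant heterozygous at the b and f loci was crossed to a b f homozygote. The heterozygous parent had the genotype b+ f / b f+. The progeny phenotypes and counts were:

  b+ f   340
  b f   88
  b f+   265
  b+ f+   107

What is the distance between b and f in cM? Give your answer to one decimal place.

The recombinant classes are b+ f+ and b f: 107 + 88 = 195.
Recombination frequency = 195/800 = 0.2437 ≈ 24.4%, i.e. 24.4 cM.

24.4 cM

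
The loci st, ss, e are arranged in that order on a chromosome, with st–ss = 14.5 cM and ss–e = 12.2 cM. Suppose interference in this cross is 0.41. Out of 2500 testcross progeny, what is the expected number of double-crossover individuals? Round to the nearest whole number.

Map distances give recombination frequencies of 0.145 and 0.122 for the two intervals.
With interference 0.41 (so coincidence = 0.59), expected double-crossover frequency = 0.145 × 0.122 × 0.59 = 0.01044.
Expected number = 0.01044 × 2500 = 26.09 ≈ 26.

26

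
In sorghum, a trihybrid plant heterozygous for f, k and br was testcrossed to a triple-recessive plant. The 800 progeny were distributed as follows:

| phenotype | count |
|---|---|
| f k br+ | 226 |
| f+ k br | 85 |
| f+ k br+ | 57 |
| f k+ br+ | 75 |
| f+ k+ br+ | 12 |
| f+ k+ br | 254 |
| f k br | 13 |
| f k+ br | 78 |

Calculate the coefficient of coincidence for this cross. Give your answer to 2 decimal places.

The two most frequent reciprocal classes, f k br+ and f+ k+ br, are the parental types, so the F1 was f k br+ / f+ k+ br.
The two rarest classes, f k br and f+ k+ br+, are the double crossovers. Comparing them with the parentals, only the br allele has switched, so br is the middle locus and the order is k – br – f.
k–br: (160 + 25)/800 = 0.2313; br–f: (135 + 25)/800 = 0.2000.
Expected DCO frequency = 0.2313 × 0.2000 ≈ 0.04626; observed = 25/800 ≈ 0.03125.
Coefficient of coincidence = 0.03125/0.04626 ≈ 0.68.

0.68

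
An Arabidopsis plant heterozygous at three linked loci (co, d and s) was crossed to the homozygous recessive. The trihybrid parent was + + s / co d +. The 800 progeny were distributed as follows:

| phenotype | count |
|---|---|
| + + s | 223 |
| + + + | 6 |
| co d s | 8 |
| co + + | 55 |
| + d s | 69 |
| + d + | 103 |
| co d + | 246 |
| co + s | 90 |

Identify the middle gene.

The two rarest classes, + + + and co d s, are the double crossovers. Comparing them with the parentals, only the s allele has switched, so s is the middle locus and the order is co – s – d.

s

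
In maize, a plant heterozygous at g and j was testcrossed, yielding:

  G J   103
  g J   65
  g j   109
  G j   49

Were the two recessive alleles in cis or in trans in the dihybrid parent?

cis

The two most frequent classes are G J (103) and g j (109); these are the parental (non-recombinant) types.
So the F1 carried G J on one chromosome and g j on the other — the recessive alleles are on the same chromosome (cis / coupling).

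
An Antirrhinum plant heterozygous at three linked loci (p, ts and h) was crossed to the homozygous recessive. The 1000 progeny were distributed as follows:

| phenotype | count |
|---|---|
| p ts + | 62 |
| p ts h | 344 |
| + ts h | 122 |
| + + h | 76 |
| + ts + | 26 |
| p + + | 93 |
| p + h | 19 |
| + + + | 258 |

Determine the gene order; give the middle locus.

ts

The two most frequent reciprocal classes, + + + and p ts h, are the parental types, so the F1 was + + + / p ts h.
The two rarest classes, + ts + and p + h, are the double crossovers. Comparing them with the parentals, only the ts allele has switched, so ts is the middle locus and the order is h – ts – p.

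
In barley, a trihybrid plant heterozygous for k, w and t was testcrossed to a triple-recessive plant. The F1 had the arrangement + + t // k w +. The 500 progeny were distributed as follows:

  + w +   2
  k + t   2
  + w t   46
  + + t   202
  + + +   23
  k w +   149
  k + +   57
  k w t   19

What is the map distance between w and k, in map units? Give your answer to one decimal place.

21.4 map units

The two rarest classes, k + t and + w +, are the double crossovers. Comparing them with the parentals, only the k allele has switched, so k is the middle locus and the order is t – k – w.
Crossovers in the k–w interval produce the single-crossover classes + w t and k + + (46 + 57 = 103) plus the double crossovers (4).
RF(k–w) = (103 + 4) / 500 = 107/500 = 0.2140 → 21.4 map units.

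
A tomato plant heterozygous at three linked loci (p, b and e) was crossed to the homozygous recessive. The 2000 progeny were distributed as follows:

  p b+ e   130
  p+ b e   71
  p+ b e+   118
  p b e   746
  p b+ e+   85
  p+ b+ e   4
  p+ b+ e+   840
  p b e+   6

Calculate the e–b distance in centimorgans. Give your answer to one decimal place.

12.9 centimorgans

The two most frequent reciprocal classes, p+ b+ e+ and p b e, are the parental types, so the F1 was p+ b+ e+ / p b e.
The two rarest classes, p+ b+ e and p b e+, are the double crossovers. Comparing them with the parentals, only the e allele has switched, so e is the middle locus and the order is p – e – b.
Crossovers in the e–b interval produce the single-crossover classes p+ b e+ and p b+ e (118 + 130 = 248) plus the double crossovers (10).
RF(e–b) = (248 + 10) / 2000 = 258/2000 = 0.1290 → 12.9 centimorgans.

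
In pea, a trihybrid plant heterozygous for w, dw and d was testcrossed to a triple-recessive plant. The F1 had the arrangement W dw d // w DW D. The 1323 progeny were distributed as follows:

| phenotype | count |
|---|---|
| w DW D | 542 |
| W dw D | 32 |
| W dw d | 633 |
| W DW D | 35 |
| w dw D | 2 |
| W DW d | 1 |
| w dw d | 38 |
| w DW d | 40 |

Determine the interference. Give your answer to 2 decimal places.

The two rarest classes, W DW d and w dw D, are the double crossovers. Comparing them with the parentals, only the dw allele has switched, so dw is the middle locus and the order is d – dw – w.
d–dw: (72 + 3)/1323 = 0.0567; dw–w: (73 + 3)/1323 = 0.0574.
Expected DCO frequency = 0.0567 × 0.0574 ≈ 0.00325; observed = 3/1323 ≈ 0.00227.
Coefficient of coincidence = 0.00227/0.00325 ≈ 0.70; interference = 1 − 0.70 = 0.30.

0.30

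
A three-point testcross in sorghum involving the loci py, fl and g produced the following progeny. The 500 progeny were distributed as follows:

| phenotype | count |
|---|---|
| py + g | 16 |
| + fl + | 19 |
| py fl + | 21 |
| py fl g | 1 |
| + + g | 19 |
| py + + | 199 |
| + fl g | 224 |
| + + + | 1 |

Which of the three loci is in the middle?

The two most frequent reciprocal classes, + fl g and py + +, are the parental types, so the F1 was + fl g / py + +.
The two rarest classes, py fl g and + + +, are the double crossovers. Comparing them with the parentals, only the py allele has switched, so py is the middle locus and the order is fl – py – g.

py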